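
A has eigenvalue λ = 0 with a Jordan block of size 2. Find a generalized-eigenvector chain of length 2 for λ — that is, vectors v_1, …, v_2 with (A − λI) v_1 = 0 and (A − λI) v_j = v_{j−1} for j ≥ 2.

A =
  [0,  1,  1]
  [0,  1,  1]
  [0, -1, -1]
A Jordan chain for λ = 0 of length 2:
v_1 = (1, 1, -1)ᵀ
v_2 = (0, 1, 0)ᵀ

Let N = A − (0)·I. We want v_2 with N^2 v_2 = 0 but N^1 v_2 ≠ 0; then v_{j-1} := N · v_j for j = 2, …, 2.

Pick v_2 = (0, 1, 0)ᵀ.
Then v_1 = N · v_2 = (1, 1, -1)ᵀ.

Sanity check: (A − (0)·I) v_1 = (0, 0, 0)ᵀ = 0. ✓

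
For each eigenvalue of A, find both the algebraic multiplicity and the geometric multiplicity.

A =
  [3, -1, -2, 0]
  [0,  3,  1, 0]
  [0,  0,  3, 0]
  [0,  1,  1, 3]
λ = 3: alg = 4, geom = 2

Step 1 — factor the characteristic polynomial to read off the algebraic multiplicities:
  χ_A(x) = (x - 3)^4

Step 2 — compute geometric multiplicities via the rank-nullity identity g(λ) = n − rank(A − λI):
  rank(A − (3)·I) = 2, so dim ker(A − (3)·I) = n − 2 = 2

Summary:
  λ = 3: algebraic multiplicity = 4, geometric multiplicity = 2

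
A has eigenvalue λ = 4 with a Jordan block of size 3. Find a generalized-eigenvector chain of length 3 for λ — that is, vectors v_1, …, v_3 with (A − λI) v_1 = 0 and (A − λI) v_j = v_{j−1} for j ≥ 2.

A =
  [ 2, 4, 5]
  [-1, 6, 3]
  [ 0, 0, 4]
A Jordan chain for λ = 4 of length 3:
v_1 = (2, 1, 0)ᵀ
v_2 = (5, 3, 0)ᵀ
v_3 = (0, 0, 1)ᵀ

Let N = A − (4)·I. We want v_3 with N^3 v_3 = 0 but N^2 v_3 ≠ 0; then v_{j-1} := N · v_j for j = 3, …, 2.

Pick v_3 = (0, 0, 1)ᵀ.
Then v_2 = N · v_3 = (5, 3, 0)ᵀ.
Then v_1 = N · v_2 = (2, 1, 0)ᵀ.

Sanity check: (A − (4)·I) v_1 = (0, 0, 0)ᵀ = 0. ✓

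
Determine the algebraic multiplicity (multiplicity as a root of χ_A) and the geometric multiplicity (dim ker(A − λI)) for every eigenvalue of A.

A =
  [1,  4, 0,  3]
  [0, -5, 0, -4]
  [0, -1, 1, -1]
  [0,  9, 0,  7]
λ = 1: alg = 4, geom = 2

Step 1 — factor the characteristic polynomial to read off the algebraic multiplicities:
  χ_A(x) = (x - 1)^4

Step 2 — compute geometric multiplicities via the rank-nullity identity g(λ) = n − rank(A − λI):
  rank(A − (1)·I) = 2, so dim ker(A − (1)·I) = n − 2 = 2

Summary:
  λ = 1: algebraic multiplicity = 4, geometric multiplicity = 2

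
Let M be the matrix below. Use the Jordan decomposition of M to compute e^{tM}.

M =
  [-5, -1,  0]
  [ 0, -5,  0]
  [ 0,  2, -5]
e^{tM} =
  [exp(-5*t), -t*exp(-5*t), 0]
  [0, exp(-5*t), 0]
  [0, 2*t*exp(-5*t), exp(-5*t)]

Strategy: write M = P · J · P⁻¹ where J is a Jordan canonical form, so e^{tM} = P · e^{tJ} · P⁻¹, and e^{tJ} can be computed block-by-block.

M has Jordan form
J =
  [-5,  1,  0]
  [ 0, -5,  0]
  [ 0,  0, -5]
(up to reordering of blocks).

Per-block formulas:
  For a 1×1 block at λ = -5: exp(t · [-5]) = [e^(-5t)].
  For a 2×2 Jordan block J_2(-5): exp(t · J_2(-5)) = e^(-5t)·(I + t·N), where N is the 2×2 nilpotent shift.

After assembling e^{tJ} and conjugating by P, we get:

e^{tM} =
  [exp(-5*t), -t*exp(-5*t), 0]
  [0, exp(-5*t), 0]
  [0, 2*t*exp(-5*t), exp(-5*t)]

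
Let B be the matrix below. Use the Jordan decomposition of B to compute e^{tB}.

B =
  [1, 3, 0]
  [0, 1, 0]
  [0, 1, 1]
e^{tB} =
  [exp(t), 3*t*exp(t), 0]
  [0, exp(t), 0]
  [0, t*exp(t), exp(t)]

Strategy: write B = P · J · P⁻¹ where J is a Jordan canonical form, so e^{tB} = P · e^{tJ} · P⁻¹, and e^{tJ} can be computed block-by-block.

B has Jordan form
J =
  [1, 1, 0]
  [0, 1, 0]
  [0, 0, 1]
(up to reordering of blocks).

Per-block formulas:
  For a 2×2 Jordan block J_2(1): exp(t · J_2(1)) = e^(1t)·(I + t·N), where N is the 2×2 nilpotent shift.
  For a 1×1 block at λ = 1: exp(t · [1]) = [e^(1t)].

After assembling e^{tJ} and conjugating by P, we get:

e^{tB} =
  [exp(t), 3*t*exp(t), 0]
  [0, exp(t), 0]
  [0, t*exp(t), exp(t)]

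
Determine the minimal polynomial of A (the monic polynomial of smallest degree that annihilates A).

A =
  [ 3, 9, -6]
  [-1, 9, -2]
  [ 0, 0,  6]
x^2 - 12*x + 36

The characteristic polynomial is χ_A(x) = (x - 6)^3, so the eigenvalues are known. The minimal polynomial is
  m_A(x) = Π_λ (x − λ)^{k_λ}
where k_λ is the size of the *largest* Jordan block for λ (equivalently, the smallest k with (A − λI)^k v = 0 for every generalised eigenvector v of λ).

  λ = 6: largest Jordan block has size 2, contributing (x − 6)^2

So m_A(x) = (x - 6)^2 = x^2 - 12*x + 36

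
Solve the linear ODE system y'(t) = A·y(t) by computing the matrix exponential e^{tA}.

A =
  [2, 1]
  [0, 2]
e^{tA} =
  [exp(2*t), t*exp(2*t)]
  [0, exp(2*t)]

Strategy: write A = P · J · P⁻¹ where J is a Jordan canonical form, so e^{tA} = P · e^{tJ} · P⁻¹, and e^{tJ} can be computed block-by-block.

A has Jordan form
J =
  [2, 1]
  [0, 2]
(up to reordering of blocks).

Per-block formulas:
  For a 2×2 Jordan block J_2(2): exp(t · J_2(2)) = e^(2t)·(I + t·N), where N is the 2×2 nilpotent shift.

After assembling e^{tJ} and conjugating by P, we get:

e^{tA} =
  [exp(2*t), t*exp(2*t)]
  [0, exp(2*t)]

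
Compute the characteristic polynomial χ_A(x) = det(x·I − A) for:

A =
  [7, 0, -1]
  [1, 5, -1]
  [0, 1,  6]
x^3 - 18*x^2 + 108*x - 216

Expanding det(x·I − A) (e.g. by cofactor expansion or by noting that A is similar to its Jordan form J, which has the same characteristic polynomial as A) gives
  χ_A(x) = x^3 - 18*x^2 + 108*x - 216
which factors as (x - 6)^3. The eigenvalues (with algebraic multiplicities) are λ = 6 with multiplicity 3.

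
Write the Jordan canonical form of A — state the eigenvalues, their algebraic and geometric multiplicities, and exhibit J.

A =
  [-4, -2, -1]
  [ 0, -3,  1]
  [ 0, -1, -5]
J_3(-4)

The characteristic polynomial is
  det(x·I − A) = x^3 + 12*x^2 + 48*x + 64 = (x + 4)^3

Eigenvalues and multiplicities (the geometric multiplicity of λ is n − rank(A − λI), which equals the number of Jordan blocks for λ):
  λ = -4: algebraic multiplicity = 3, geometric multiplicity = 1

Determining the block sizes for each eigenvalue:
  λ = -4: one block (gm = 1), so the single block has size am = 3 → block sizes [3]

Assembling the blocks gives a Jordan form
J =
  [-4,  1,  0]
  [ 0, -4,  1]
  [ 0,  0, -4]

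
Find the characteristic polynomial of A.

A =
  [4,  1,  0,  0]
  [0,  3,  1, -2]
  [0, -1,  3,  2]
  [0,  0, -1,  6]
x^4 - 16*x^3 + 96*x^2 - 256*x + 256

Expanding det(x·I − A) (e.g. by cofactor expansion or by noting that A is similar to its Jordan form J, which has the same characteristic polynomial as A) gives
  χ_A(x) = x^4 - 16*x^3 + 96*x^2 - 256*x + 256
which factors as (x - 4)^4. The eigenvalues (with algebraic multiplicities) are λ = 4 with multiplicity 4.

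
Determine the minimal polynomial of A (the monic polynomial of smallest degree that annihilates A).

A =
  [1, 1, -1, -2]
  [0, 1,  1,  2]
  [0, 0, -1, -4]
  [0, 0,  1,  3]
x^3 - 3*x^2 + 3*x - 1

The characteristic polynomial is χ_A(x) = (x - 1)^4, so the eigenvalues are known. The minimal polynomial is
  m_A(x) = Π_λ (x − λ)^{k_λ}
where k_λ is the size of the *largest* Jordan block for λ (equivalently, the smallest k with (A − λI)^k v = 0 for every generalised eigenvector v of λ).

  λ = 1: largest Jordan block has size 3, contributing (x − 1)^3

So m_A(x) = (x - 1)^3 = x^3 - 3*x^2 + 3*x - 1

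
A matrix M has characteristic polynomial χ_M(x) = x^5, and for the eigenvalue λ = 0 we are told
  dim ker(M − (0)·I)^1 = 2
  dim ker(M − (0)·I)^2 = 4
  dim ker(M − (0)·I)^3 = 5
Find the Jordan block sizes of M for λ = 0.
Block sizes for λ = 0: [3, 2]

From the dimensions of kernels of powers, the number of Jordan blocks of size at least j is d_j − d_{j−1} where d_j = dim ker(N^j) (with d_0 = 0). Computing the differences gives [2, 2, 1].
The number of blocks of size exactly k is (#blocks of size ≥ k) − (#blocks of size ≥ k + 1), so the partition is: 1 block(s) of size 2, 1 block(s) of size 3.
In nonincreasing order the block sizes are [3, 2].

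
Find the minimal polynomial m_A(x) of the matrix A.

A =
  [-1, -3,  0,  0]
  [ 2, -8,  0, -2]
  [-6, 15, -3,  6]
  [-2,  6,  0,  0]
x^3 + 9*x^2 + 26*x + 24

The characteristic polynomial is χ_A(x) = (x + 2)*(x + 3)^2*(x + 4), so the eigenvalues are known. The minimal polynomial is
  m_A(x) = Π_λ (x − λ)^{k_λ}
where k_λ is the size of the *largest* Jordan block for λ (equivalently, the smallest k with (A − λI)^k v = 0 for every generalised eigenvector v of λ).

  λ = -4: largest Jordan block has size 1, contributing (x + 4)
  λ = -3: largest Jordan block has size 1, contributing (x + 3)
  λ = -2: largest Jordan block has size 1, contributing (x + 2)

So m_A(x) = (x + 2)*(x + 3)*(x + 4) = x^3 + 9*x^2 + 26*x + 24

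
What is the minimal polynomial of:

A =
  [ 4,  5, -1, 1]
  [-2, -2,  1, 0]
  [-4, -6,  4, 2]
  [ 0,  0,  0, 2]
x^3 - 6*x^2 + 12*x - 8

The characteristic polynomial is χ_A(x) = (x - 2)^4, so the eigenvalues are known. The minimal polynomial is
  m_A(x) = Π_λ (x − λ)^{k_λ}
where k_λ is the size of the *largest* Jordan block for λ (equivalently, the smallest k with (A − λI)^k v = 0 for every generalised eigenvector v of λ).

  λ = 2: largest Jordan block has size 3, contributing (x − 2)^3

So m_A(x) = (x - 2)^3 = x^3 - 6*x^2 + 12*x - 8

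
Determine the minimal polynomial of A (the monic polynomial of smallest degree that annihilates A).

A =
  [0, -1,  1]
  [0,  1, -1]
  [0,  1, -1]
x^2

The characteristic polynomial is χ_A(x) = x^3, so the eigenvalues are known. The minimal polynomial is
  m_A(x) = Π_λ (x − λ)^{k_λ}
where k_λ is the size of the *largest* Jordan block for λ (equivalently, the smallest k with (A − λI)^k v = 0 for every generalised eigenvector v of λ).

  λ = 0: largest Jordan block has size 2, contributing (x − 0)^2

So m_A(x) = x^2 = x^2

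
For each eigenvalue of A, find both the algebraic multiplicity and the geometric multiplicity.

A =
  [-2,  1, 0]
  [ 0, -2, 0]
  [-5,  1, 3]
λ = -2: alg = 2, geom = 1; λ = 3: alg = 1, geom = 1

Step 1 — factor the characteristic polynomial to read off the algebraic multiplicities:
  χ_A(x) = (x - 3)*(x + 2)^2

Step 2 — compute geometric multiplicities via the rank-nullity identity g(λ) = n − rank(A − λI):
  rank(A − (-2)·I) = 2, so dim ker(A − (-2)·I) = n − 2 = 1
  rank(A − (3)·I) = 2, so dim ker(A − (3)·I) = n − 2 = 1

Summary:
  λ = -2: algebraic multiplicity = 2, geometric multiplicity = 1
  λ = 3: algebraic multiplicity = 1, geometric multiplicity = 1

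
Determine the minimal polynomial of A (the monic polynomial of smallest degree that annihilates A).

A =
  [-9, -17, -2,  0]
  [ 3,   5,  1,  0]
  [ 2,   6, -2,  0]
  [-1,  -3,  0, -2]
x^3 + 6*x^2 + 12*x + 8

The characteristic polynomial is χ_A(x) = (x + 2)^4, so the eigenvalues are known. The minimal polynomial is
  m_A(x) = Π_λ (x − λ)^{k_λ}
where k_λ is the size of the *largest* Jordan block for λ (equivalently, the smallest k with (A − λI)^k v = 0 for every generalised eigenvector v of λ).

  λ = -2: largest Jordan block has size 3, contributing (x + 2)^3

So m_A(x) = (x + 2)^3 = x^3 + 6*x^2 + 12*x + 8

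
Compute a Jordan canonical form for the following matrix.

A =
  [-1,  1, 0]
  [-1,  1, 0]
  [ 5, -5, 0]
J_2(0) ⊕ J_1(0)

The characteristic polynomial is
  det(x·I − A) = x^3

Eigenvalues and multiplicities (the geometric multiplicity of λ is n − rank(A − λI), which equals the number of Jordan blocks for λ):
  λ = 0: algebraic multiplicity = 3, geometric multiplicity = 2

Determining the block sizes for each eigenvalue:
  λ = 0: 2 blocks summing to 3 forces exactly one block of size 2 and the rest size 1 → block sizes [2, 1]

Assembling the blocks gives a Jordan form
J =
  [0, 1, 0]
  [0, 0, 0]
  [0, 0, 0]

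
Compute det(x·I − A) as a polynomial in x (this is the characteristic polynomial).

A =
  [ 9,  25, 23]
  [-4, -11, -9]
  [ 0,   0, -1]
x^3 + 3*x^2 + 3*x + 1

Expanding det(x·I − A) (e.g. by cofactor expansion or by noting that A is similar to its Jordan form J, which has the same characteristic polynomial as A) gives
  χ_A(x) = x^3 + 3*x^2 + 3*x + 1
which factors as (x + 1)^3. The eigenvalues (with algebraic multiplicities) are λ = -1 with multiplicity 3.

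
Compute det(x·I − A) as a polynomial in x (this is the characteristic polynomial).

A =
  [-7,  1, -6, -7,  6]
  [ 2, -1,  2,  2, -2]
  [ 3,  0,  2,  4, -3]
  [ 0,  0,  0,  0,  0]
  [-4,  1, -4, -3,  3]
x^5 + 3*x^4 + 3*x^3 + x^2

Expanding det(x·I − A) (e.g. by cofactor expansion or by noting that A is similar to its Jordan form J, which has the same characteristic polynomial as A) gives
  χ_A(x) = x^5 + 3*x^4 + 3*x^3 + x^2
which factors as x^2*(x + 1)^3. The eigenvalues (with algebraic multiplicities) are λ = -1 with multiplicity 3, λ = 0 with multiplicity 2.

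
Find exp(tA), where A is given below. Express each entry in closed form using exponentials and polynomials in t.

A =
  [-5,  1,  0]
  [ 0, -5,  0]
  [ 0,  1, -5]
e^{tA} =
  [exp(-5*t), t*exp(-5*t), 0]
  [0, exp(-5*t), 0]
  [0, t*exp(-5*t), exp(-5*t)]

Strategy: write A = P · J · P⁻¹ where J is a Jordan canonical form, so e^{tA} = P · e^{tJ} · P⁻¹, and e^{tJ} can be computed block-by-block.

A has Jordan form
J =
  [-5,  1,  0]
  [ 0, -5,  0]
  [ 0,  0, -5]
(up to reordering of blocks).

Per-block formulas:
  For a 2×2 Jordan block J_2(-5): exp(t · J_2(-5)) = e^(-5t)·(I + t·N), where N is the 2×2 nilpotent shift.
  For a 1×1 block at λ = -5: exp(t · [-5]) = [e^(-5t)].

After assembling e^{tJ} and conjugating by P, we get:

e^{tA} =
  [exp(-5*t), t*exp(-5*t), 0]
  [0, exp(-5*t), 0]
  [0, t*exp(-5*t), exp(-5*t)]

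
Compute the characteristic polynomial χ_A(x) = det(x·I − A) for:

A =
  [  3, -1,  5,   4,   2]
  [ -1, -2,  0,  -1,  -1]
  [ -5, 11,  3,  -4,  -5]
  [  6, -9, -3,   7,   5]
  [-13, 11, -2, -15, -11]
x^5 - 15*x^3 + 10*x^2 + 60*x - 72

Expanding det(x·I − A) (e.g. by cofactor expansion or by noting that A is similar to its Jordan form J, which has the same characteristic polynomial as A) gives
  χ_A(x) = x^5 - 15*x^3 + 10*x^2 + 60*x - 72
which factors as (x - 2)^3*(x + 3)^2. The eigenvalues (with algebraic multiplicities) are λ = -3 with multiplicity 2, λ = 2 with multiplicity 3.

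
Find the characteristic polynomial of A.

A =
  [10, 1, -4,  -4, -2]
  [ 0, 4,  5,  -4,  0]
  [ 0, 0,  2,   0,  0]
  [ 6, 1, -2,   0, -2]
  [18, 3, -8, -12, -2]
x^5 - 14*x^4 + 76*x^3 - 200*x^2 + 256*x - 128

Expanding det(x·I − A) (e.g. by cofactor expansion or by noting that A is similar to its Jordan form J, which has the same characteristic polynomial as A) gives
  χ_A(x) = x^5 - 14*x^4 + 76*x^3 - 200*x^2 + 256*x - 128
which factors as (x - 4)^2*(x - 2)^3. The eigenvalues (with algebraic multiplicities) are λ = 2 with multiplicity 3, λ = 4 with multiplicity 2.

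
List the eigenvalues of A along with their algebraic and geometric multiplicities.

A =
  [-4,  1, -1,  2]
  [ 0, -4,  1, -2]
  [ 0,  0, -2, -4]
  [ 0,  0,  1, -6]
λ = -4: alg = 4, geom = 2

Step 1 — factor the characteristic polynomial to read off the algebraic multiplicities:
  χ_A(x) = (x + 4)^4

Step 2 — compute geometric multiplicities via the rank-nullity identity g(λ) = n − rank(A − λI):
  rank(A − (-4)·I) = 2, so dim ker(A − (-4)·I) = n − 2 = 2

Summary:
  λ = -4: algebraic multiplicity = 4, geometric multiplicity = 2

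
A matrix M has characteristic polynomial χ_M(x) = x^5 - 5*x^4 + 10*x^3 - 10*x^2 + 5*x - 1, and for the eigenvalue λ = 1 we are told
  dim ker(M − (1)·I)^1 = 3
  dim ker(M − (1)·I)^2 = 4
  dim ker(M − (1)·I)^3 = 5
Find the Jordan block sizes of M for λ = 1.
Block sizes for λ = 1: [3, 1, 1]

From the dimensions of kernels of powers, the number of Jordan blocks of size at least j is d_j − d_{j−1} where d_j = dim ker(N^j) (with d_0 = 0). Computing the differences gives [3, 1, 1].
The number of blocks of size exactly k is (#blocks of size ≥ k) − (#blocks of size ≥ k + 1), so the partition is: 2 block(s) of size 1, 1 block(s) of size 3.
In nonincreasing order the block sizes are [3, 1, 1].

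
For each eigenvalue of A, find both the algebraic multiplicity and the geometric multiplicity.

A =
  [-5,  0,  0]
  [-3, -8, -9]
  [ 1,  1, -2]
λ = -5: alg = 3, geom = 2

Step 1 — factor the characteristic polynomial to read off the algebraic multiplicities:
  χ_A(x) = (x + 5)^3

Step 2 — compute geometric multiplicities via the rank-nullity identity g(λ) = n − rank(A − λI):
  rank(A − (-5)·I) = 1, so dim ker(A − (-5)·I) = n − 1 = 2

Summary:
  λ = -5: algebraic multiplicity = 3, geometric multiplicity = 2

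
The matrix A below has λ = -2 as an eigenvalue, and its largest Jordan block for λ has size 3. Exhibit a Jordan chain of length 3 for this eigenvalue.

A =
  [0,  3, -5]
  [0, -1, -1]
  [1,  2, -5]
A Jordan chain for λ = -2 of length 3:
v_1 = (-1, -1, -1)ᵀ
v_2 = (2, 0, 1)ᵀ
v_3 = (1, 0, 0)ᵀ

Let N = A − (-2)·I. We want v_3 with N^3 v_3 = 0 but N^2 v_3 ≠ 0; then v_{j-1} := N · v_j for j = 3, …, 2.

Pick v_3 = (1, 0, 0)ᵀ.
Then v_2 = N · v_3 = (2, 0, 1)ᵀ.
Then v_1 = N · v_2 = (-1, -1, -1)ᵀ.

Sanity check: (A − (-2)·I) v_1 = (0, 0, 0)ᵀ = 0. ✓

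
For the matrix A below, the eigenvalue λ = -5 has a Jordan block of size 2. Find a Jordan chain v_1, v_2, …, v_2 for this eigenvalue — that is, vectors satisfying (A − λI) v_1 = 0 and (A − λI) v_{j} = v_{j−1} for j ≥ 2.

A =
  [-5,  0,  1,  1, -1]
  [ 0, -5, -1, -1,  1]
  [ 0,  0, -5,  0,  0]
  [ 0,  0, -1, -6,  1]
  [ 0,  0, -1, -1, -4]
A Jordan chain for λ = -5 of length 2:
v_1 = (1, -1, 0, -1, -1)ᵀ
v_2 = (0, 0, 1, 0, 0)ᵀ

Let N = A − (-5)·I. We want v_2 with N^2 v_2 = 0 but N^1 v_2 ≠ 0; then v_{j-1} := N · v_j for j = 2, …, 2.

Pick v_2 = (0, 0, 1, 0, 0)ᵀ.
Then v_1 = N · v_2 = (1, -1, 0, -1, -1)ᵀ.

Sanity check: (A − (-5)·I) v_1 = (0, 0, 0, 0, 0)ᵀ = 0. ✓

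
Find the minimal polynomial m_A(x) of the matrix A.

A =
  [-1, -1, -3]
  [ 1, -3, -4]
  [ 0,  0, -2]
x^3 + 6*x^2 + 12*x + 8

The characteristic polynomial is χ_A(x) = (x + 2)^3, so the eigenvalues are known. The minimal polynomial is
  m_A(x) = Π_λ (x − λ)^{k_λ}
where k_λ is the size of the *largest* Jordan block for λ (equivalently, the smallest k with (A − λI)^k v = 0 for every generalised eigenvector v of λ).

  λ = -2: largest Jordan block has size 3, contributing (x + 2)^3

So m_A(x) = (x + 2)^3 = x^3 + 6*x^2 + 12*x + 8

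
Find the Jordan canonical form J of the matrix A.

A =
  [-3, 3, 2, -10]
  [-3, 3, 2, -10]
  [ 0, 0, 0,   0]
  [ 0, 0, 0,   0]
J_2(0) ⊕ J_1(0) ⊕ J_1(0)

The characteristic polynomial is
  det(x·I − A) = x^4

Eigenvalues and multiplicities (the geometric multiplicity of λ is n − rank(A − λI), which equals the number of Jordan blocks for λ):
  λ = 0: algebraic multiplicity = 4, geometric multiplicity = 3

Determining the block sizes for each eigenvalue:
  λ = 0: 3 blocks summing to 4 forces exactly one block of size 2 and the rest size 1 → block sizes [2, 1, 1]

Assembling the blocks gives a Jordan form
J =
  [0, 1, 0, 0]
  [0, 0, 0, 0]
  [0, 0, 0, 0]
  [0, 0, 0, 0]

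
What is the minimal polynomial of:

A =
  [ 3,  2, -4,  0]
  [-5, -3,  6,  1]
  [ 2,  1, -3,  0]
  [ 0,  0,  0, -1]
x^3 + 3*x^2 + 3*x + 1

The characteristic polynomial is χ_A(x) = (x + 1)^4, so the eigenvalues are known. The minimal polynomial is
  m_A(x) = Π_λ (x − λ)^{k_λ}
where k_λ is the size of the *largest* Jordan block for λ (equivalently, the smallest k with (A − λI)^k v = 0 for every generalised eigenvector v of λ).

  λ = -1: largest Jordan block has size 3, contributing (x + 1)^3

So m_A(x) = (x + 1)^3 = x^3 + 3*x^2 + 3*x + 1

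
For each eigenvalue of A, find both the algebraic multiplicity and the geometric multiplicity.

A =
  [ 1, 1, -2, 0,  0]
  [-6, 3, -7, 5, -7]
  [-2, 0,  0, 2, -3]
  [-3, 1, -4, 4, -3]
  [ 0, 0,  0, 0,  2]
λ = 2: alg = 5, geom = 2

Step 1 — factor the characteristic polynomial to read off the algebraic multiplicities:
  χ_A(x) = (x - 2)^5

Step 2 — compute geometric multiplicities via the rank-nullity identity g(λ) = n − rank(A − λI):
  rank(A − (2)·I) = 3, so dim ker(A − (2)·I) = n − 3 = 2

Summary:
  λ = 2: algebraic multiplicity = 5, geometric multiplicity = 2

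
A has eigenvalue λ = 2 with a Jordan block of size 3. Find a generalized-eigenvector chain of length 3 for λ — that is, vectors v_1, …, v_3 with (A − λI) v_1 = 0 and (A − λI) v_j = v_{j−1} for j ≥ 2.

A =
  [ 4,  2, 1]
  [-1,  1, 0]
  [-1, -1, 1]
A Jordan chain for λ = 2 of length 3:
v_1 = (1, -1, 0)ᵀ
v_2 = (2, -1, -1)ᵀ
v_3 = (1, 0, 0)ᵀ

Let N = A − (2)·I. We want v_3 with N^3 v_3 = 0 but N^2 v_3 ≠ 0; then v_{j-1} := N · v_j for j = 3, …, 2.

Pick v_3 = (1, 0, 0)ᵀ.
Then v_2 = N · v_3 = (2, -1, -1)ᵀ.
Then v_1 = N · v_2 = (1, -1, 0)ᵀ.

Sanity check: (A − (2)·I) v_1 = (0, 0, 0)ᵀ = 0. ✓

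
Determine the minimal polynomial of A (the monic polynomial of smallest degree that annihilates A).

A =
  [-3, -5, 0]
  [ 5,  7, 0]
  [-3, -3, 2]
x^2 - 4*x + 4

The characteristic polynomial is χ_A(x) = (x - 2)^3, so the eigenvalues are known. The minimal polynomial is
  m_A(x) = Π_λ (x − λ)^{k_λ}
where k_λ is the size of the *largest* Jordan block for λ (equivalently, the smallest k with (A − λI)^k v = 0 for every generalised eigenvector v of λ).

  λ = 2: largest Jordan block has size 2, contributing (x − 2)^2

So m_A(x) = (x - 2)^2 = x^2 - 4*x + 4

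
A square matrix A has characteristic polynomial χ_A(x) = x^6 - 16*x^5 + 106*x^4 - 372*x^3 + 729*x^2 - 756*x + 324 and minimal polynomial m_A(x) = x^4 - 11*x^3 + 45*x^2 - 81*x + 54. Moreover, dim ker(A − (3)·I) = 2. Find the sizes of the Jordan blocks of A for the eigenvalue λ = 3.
Block sizes for λ = 3: [3, 1]

Step 1 — from the characteristic polynomial, algebraic multiplicity of λ = 3 is 4. From dim ker(A − (3)·I) = 2, there are exactly 2 Jordan blocks for λ = 3.
Step 2 — from the minimal polynomial, the factor (x − 3)^3 tells us the largest block for λ = 3 has size 3.
Step 3 — with total size 4, 2 blocks, and largest block 3, the block sizes (in nonincreasing order) are [3, 1].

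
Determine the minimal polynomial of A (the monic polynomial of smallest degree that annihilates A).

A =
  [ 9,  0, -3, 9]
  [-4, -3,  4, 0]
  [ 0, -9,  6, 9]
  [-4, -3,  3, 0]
x^2 - 6*x + 9

The characteristic polynomial is χ_A(x) = (x - 3)^4, so the eigenvalues are known. The minimal polynomial is
  m_A(x) = Π_λ (x − λ)^{k_λ}
where k_λ is the size of the *largest* Jordan block for λ (equivalently, the smallest k with (A − λI)^k v = 0 for every generalised eigenvector v of λ).

  λ = 3: largest Jordan block has size 2, contributing (x − 3)^2

So m_A(x) = (x - 3)^2 = x^2 - 6*x + 9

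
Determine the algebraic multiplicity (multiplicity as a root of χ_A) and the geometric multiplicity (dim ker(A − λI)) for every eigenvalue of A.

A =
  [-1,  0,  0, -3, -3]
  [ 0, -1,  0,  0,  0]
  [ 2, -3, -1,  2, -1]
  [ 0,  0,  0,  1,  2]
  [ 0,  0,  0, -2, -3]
λ = -1: alg = 5, geom = 3

Step 1 — factor the characteristic polynomial to read off the algebraic multiplicities:
  χ_A(x) = (x + 1)^5

Step 2 — compute geometric multiplicities via the rank-nullity identity g(λ) = n − rank(A − λI):
  rank(A − (-1)·I) = 2, so dim ker(A − (-1)·I) = n − 2 = 3

Summary:
  λ = -1: algebraic multiplicity = 5, geometric multiplicity = 3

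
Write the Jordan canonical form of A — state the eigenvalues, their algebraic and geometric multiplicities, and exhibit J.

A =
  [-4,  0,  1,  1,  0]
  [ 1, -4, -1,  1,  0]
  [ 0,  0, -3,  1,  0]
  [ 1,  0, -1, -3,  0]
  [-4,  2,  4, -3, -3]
J_1(-4) ⊕ J_1(-4) ⊕ J_2(-3) ⊕ J_1(-3)

The characteristic polynomial is
  det(x·I − A) = x^5 + 17*x^4 + 115*x^3 + 387*x^2 + 648*x + 432 = (x + 3)^3*(x + 4)^2

Eigenvalues and multiplicities (the geometric multiplicity of λ is n − rank(A − λI), which equals the number of Jordan blocks for λ):
  λ = -4: algebraic multiplicity = 2, geometric multiplicity = 2
  λ = -3: algebraic multiplicity = 3, geometric multiplicity = 2

Determining the block sizes for each eigenvalue:
  λ = -4: gm = am = 2, so every block has size 1 → block sizes [1, 1]
  λ = -3: 2 blocks summing to 3 forces exactly one block of size 2 and the rest size 1 → block sizes [2, 1]

Assembling the blocks gives a Jordan form
J =
  [-4,  0,  0,  0,  0]
  [ 0, -4,  0,  0,  0]
  [ 0,  0, -3,  1,  0]
  [ 0,  0,  0, -3,  0]
  [ 0,  0,  0,  0, -3]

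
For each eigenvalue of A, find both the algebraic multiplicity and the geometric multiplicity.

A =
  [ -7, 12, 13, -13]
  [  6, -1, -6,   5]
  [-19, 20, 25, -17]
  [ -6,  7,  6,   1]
λ = 0: alg = 1, geom = 1; λ = 6: alg = 3, geom = 1

Step 1 — factor the characteristic polynomial to read off the algebraic multiplicities:
  χ_A(x) = x*(x - 6)^3

Step 2 — compute geometric multiplicities via the rank-nullity identity g(λ) = n − rank(A − λI):
  rank(A − (0)·I) = 3, so dim ker(A − (0)·I) = n − 3 = 1
  rank(A − (6)·I) = 3, so dim ker(A − (6)·I) = n − 3 = 1

Summary:
  λ = 0: algebraic multiplicity = 1, geometric multiplicity = 1
  λ = 6: algebraic multiplicity = 3, geometric multiplicity = 1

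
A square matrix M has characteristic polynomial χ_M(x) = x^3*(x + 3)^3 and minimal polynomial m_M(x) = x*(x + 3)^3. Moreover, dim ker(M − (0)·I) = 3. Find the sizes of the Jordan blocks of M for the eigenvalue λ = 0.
Block sizes for λ = 0: [1, 1, 1]

Step 1 — from the characteristic polynomial, algebraic multiplicity of λ = 0 is 3. From dim ker(M − (0)·I) = 3, there are exactly 3 Jordan blocks for λ = 0.
Step 2 — from the minimal polynomial, the factor (x − 0) tells us the largest block for λ = 0 has size 1.
Step 3 — with total size 3, 3 blocks, and largest block 1, the block sizes (in nonincreasing order) are [1, 1, 1].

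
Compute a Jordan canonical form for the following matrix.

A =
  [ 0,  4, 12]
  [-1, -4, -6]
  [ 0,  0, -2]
J_2(-2) ⊕ J_1(-2)

The characteristic polynomial is
  det(x·I − A) = x^3 + 6*x^2 + 12*x + 8 = (x + 2)^3

Eigenvalues and multiplicities (the geometric multiplicity of λ is n − rank(A − λI), which equals the number of Jordan blocks for λ):
  λ = -2: algebraic multiplicity = 3, geometric multiplicity = 2

Determining the block sizes for each eigenvalue:
  λ = -2: 2 blocks summing to 3 forces exactly one block of size 2 and the rest size 1 → block sizes [2, 1]

Assembling the blocks gives a Jordan form
J =
  [-2,  1,  0]
  [ 0, -2,  0]
  [ 0,  0, -2]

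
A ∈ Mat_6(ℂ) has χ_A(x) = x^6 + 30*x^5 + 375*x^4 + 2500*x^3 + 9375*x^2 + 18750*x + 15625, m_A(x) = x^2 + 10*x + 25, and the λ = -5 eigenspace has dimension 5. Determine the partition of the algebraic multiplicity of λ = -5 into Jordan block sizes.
Block sizes for λ = -5: [2, 1, 1, 1, 1]

Step 1 — from the characteristic polynomial, algebraic multiplicity of λ = -5 is 6. From dim ker(A − (-5)·I) = 5, there are exactly 5 Jordan blocks for λ = -5.
Step 2 — from the minimal polynomial, the factor (x + 5)^2 tells us the largest block for λ = -5 has size 2.
Step 3 — with total size 6, 5 blocks, and largest block 2, the block sizes (in nonincreasing order) are [2, 1, 1, 1, 1].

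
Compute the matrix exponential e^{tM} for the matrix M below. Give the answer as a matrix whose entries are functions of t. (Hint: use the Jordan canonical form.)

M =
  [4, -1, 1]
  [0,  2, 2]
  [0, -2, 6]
e^{tM} =
  [exp(4*t), -t*exp(4*t), t*exp(4*t)]
  [0, -2*t*exp(4*t) + exp(4*t), 2*t*exp(4*t)]
  [0, -2*t*exp(4*t), 2*t*exp(4*t) + exp(4*t)]

Strategy: write M = P · J · P⁻¹ where J is a Jordan canonical form, so e^{tM} = P · e^{tJ} · P⁻¹, and e^{tJ} can be computed block-by-block.

M has Jordan form
J =
  [4, 1, 0]
  [0, 4, 0]
  [0, 0, 4]
(up to reordering of blocks).

Per-block formulas:
  For a 2×2 Jordan block J_2(4): exp(t · J_2(4)) = e^(4t)·(I + t·N), where N is the 2×2 nilpotent shift.
  For a 1×1 block at λ = 4: exp(t · [4]) = [e^(4t)].

After assembling e^{tJ} and conjugating by P, we get:

e^{tM} =
  [exp(4*t), -t*exp(4*t), t*exp(4*t)]
  [0, -2*t*exp(4*t) + exp(4*t), 2*t*exp(4*t)]
  [0, -2*t*exp(4*t), 2*t*exp(4*t) + exp(4*t)]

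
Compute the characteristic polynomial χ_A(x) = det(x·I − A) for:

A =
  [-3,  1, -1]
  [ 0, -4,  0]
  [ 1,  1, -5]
x^3 + 12*x^2 + 48*x + 64

Expanding det(x·I − A) (e.g. by cofactor expansion or by noting that A is similar to its Jordan form J, which has the same characteristic polynomial as A) gives
  χ_A(x) = x^3 + 12*x^2 + 48*x + 64
which factors as (x + 4)^3. The eigenvalues (with algebraic multiplicities) are λ = -4 with multiplicity 3.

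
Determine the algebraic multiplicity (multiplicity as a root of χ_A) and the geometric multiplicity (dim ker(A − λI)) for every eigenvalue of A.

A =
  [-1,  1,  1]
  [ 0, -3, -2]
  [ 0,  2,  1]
λ = -1: alg = 3, geom = 2

Step 1 — factor the characteristic polynomial to read off the algebraic multiplicities:
  χ_A(x) = (x + 1)^3

Step 2 — compute geometric multiplicities via the rank-nullity identity g(λ) = n − rank(A − λI):
  rank(A − (-1)·I) = 1, so dim ker(A − (-1)·I) = n − 1 = 2

Summary:
  λ = -1: algebraic multiplicity = 3, geometric multiplicity = 2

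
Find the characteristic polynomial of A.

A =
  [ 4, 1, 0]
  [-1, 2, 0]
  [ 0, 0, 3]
x^3 - 9*x^2 + 27*x - 27

Expanding det(x·I − A) (e.g. by cofactor expansion or by noting that A is similar to its Jordan form J, which has the same characteristic polynomial as A) gives
  χ_A(x) = x^3 - 9*x^2 + 27*x - 27
which factors as (x - 3)^3. The eigenvalues (with algebraic multiplicities) are λ = 3 with multiplicity 3.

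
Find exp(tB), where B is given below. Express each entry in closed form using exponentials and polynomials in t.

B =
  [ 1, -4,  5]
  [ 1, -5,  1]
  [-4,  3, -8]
e^{tB} =
  [t^2*exp(-4*t)/2 + 5*t*exp(-4*t) + exp(-4*t), -t^2*exp(-4*t)/2 - 4*t*exp(-4*t), t^2*exp(-4*t)/2 + 5*t*exp(-4*t)]
  [t*exp(-4*t), -t*exp(-4*t) + exp(-4*t), t*exp(-4*t)]
  [-t^2*exp(-4*t)/2 - 4*t*exp(-4*t), t^2*exp(-4*t)/2 + 3*t*exp(-4*t), -t^2*exp(-4*t)/2 - 4*t*exp(-4*t) + exp(-4*t)]

Strategy: write B = P · J · P⁻¹ where J is a Jordan canonical form, so e^{tB} = P · e^{tJ} · P⁻¹, and e^{tJ} can be computed block-by-block.

B has Jordan form
J =
  [-4,  1,  0]
  [ 0, -4,  1]
  [ 0,  0, -4]
(up to reordering of blocks).

Per-block formulas:
  For a 3×3 Jordan block J_3(-4): exp(t · J_3(-4)) = e^(-4t)·(I + t·N + (t^2/2)·N^2), where N is the 3×3 nilpotent shift.

After assembling e^{tJ} and conjugating by P, we get:

e^{tB} =
  [t^2*exp(-4*t)/2 + 5*t*exp(-4*t) + exp(-4*t), -t^2*exp(-4*t)/2 - 4*t*exp(-4*t), t^2*exp(-4*t)/2 + 5*t*exp(-4*t)]
  [t*exp(-4*t), -t*exp(-4*t) + exp(-4*t), t*exp(-4*t)]
  [-t^2*exp(-4*t)/2 - 4*t*exp(-4*t), t^2*exp(-4*t)/2 + 3*t*exp(-4*t), -t^2*exp(-4*t)/2 - 4*t*exp(-4*t) + exp(-4*t)]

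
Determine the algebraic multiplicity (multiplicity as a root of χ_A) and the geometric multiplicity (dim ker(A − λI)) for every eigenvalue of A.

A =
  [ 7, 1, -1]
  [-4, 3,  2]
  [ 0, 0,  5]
λ = 5: alg = 3, geom = 2

Step 1 — factor the characteristic polynomial to read off the algebraic multiplicities:
  χ_A(x) = (x - 5)^3

Step 2 — compute geometric multiplicities via the rank-nullity identity g(λ) = n − rank(A − λI):
  rank(A − (5)·I) = 1, so dim ker(A − (5)·I) = n − 1 = 2

Summary:
  λ = 5: algebraic multiplicity = 3, geometric multiplicity = 2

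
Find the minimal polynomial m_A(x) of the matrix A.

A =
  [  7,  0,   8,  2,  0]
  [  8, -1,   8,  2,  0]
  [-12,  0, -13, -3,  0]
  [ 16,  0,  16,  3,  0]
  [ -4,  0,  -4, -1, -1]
x^2 + 2*x + 1

The characteristic polynomial is χ_A(x) = (x + 1)^5, so the eigenvalues are known. The minimal polynomial is
  m_A(x) = Π_λ (x − λ)^{k_λ}
where k_λ is the size of the *largest* Jordan block for λ (equivalently, the smallest k with (A − λI)^k v = 0 for every generalised eigenvector v of λ).

  λ = -1: largest Jordan block has size 2, contributing (x + 1)^2

So m_A(x) = (x + 1)^2 = x^2 + 2*x + 1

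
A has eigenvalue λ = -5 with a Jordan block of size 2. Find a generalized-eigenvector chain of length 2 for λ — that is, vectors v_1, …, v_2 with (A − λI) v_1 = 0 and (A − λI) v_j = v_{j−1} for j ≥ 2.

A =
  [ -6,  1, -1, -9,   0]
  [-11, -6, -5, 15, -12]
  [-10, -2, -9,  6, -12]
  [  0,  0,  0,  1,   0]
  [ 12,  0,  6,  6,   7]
A Jordan chain for λ = -5 of length 2:
v_1 = (1, -1, -2, 0, 0)ᵀ
v_2 = (0, 1, 0, 0, 0)ᵀ

Let N = A − (-5)·I. We want v_2 with N^2 v_2 = 0 but N^1 v_2 ≠ 0; then v_{j-1} := N · v_j for j = 2, …, 2.

Pick v_2 = (0, 1, 0, 0, 0)ᵀ.
Then v_1 = N · v_2 = (1, -1, -2, 0, 0)ᵀ.

Sanity check: (A − (-5)·I) v_1 = (0, 0, 0, 0, 0)ᵀ = 0. ✓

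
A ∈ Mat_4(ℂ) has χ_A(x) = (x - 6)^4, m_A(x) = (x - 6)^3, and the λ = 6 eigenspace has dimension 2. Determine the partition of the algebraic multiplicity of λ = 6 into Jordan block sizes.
Block sizes for λ = 6: [3, 1]

Step 1 — from the characteristic polynomial, algebraic multiplicity of λ = 6 is 4. From dim ker(A − (6)·I) = 2, there are exactly 2 Jordan blocks for λ = 6.
Step 2 — from the minimal polynomial, the factor (x − 6)^3 tells us the largest block for λ = 6 has size 3.
Step 3 — with total size 4, 2 blocks, and largest block 3, the block sizes (in nonincreasing order) are [3, 1].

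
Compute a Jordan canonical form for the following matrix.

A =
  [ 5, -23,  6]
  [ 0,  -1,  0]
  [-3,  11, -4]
J_2(-1) ⊕ J_1(2)

The characteristic polynomial is
  det(x·I − A) = x^3 - 3*x - 2 = (x - 2)*(x + 1)^2

Eigenvalues and multiplicities (the geometric multiplicity of λ is n − rank(A − λI), which equals the number of Jordan blocks for λ):
  λ = -1: algebraic multiplicity = 2, geometric multiplicity = 1
  λ = 2: algebraic multiplicity = 1, geometric multiplicity = 1

Determining the block sizes for each eigenvalue:
  λ = -1: one block (gm = 1), so the single block has size am = 2 → block sizes [2]
  λ = 2: one block (gm = 1), so the single block has size am = 1 → block sizes [1]

Assembling the blocks gives a Jordan form
J =
  [-1,  1, 0]
  [ 0, -1, 0]
  [ 0,  0, 2]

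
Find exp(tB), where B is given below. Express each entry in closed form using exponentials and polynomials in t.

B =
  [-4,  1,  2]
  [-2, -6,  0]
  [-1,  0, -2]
e^{tB} =
  [-2*t^2*exp(-4*t) + exp(-4*t), -t^2*exp(-4*t) + t*exp(-4*t), 2*t^2*exp(-4*t) + 2*t*exp(-4*t)]
  [2*t^2*exp(-4*t) - 2*t*exp(-4*t), t^2*exp(-4*t) - 2*t*exp(-4*t) + exp(-4*t), -2*t^2*exp(-4*t)]
  [-t^2*exp(-4*t) - t*exp(-4*t), -t^2*exp(-4*t)/2, t^2*exp(-4*t) + 2*t*exp(-4*t) + exp(-4*t)]

Strategy: write B = P · J · P⁻¹ where J is a Jordan canonical form, so e^{tB} = P · e^{tJ} · P⁻¹, and e^{tJ} can be computed block-by-block.

B has Jordan form
J =
  [-4,  1,  0]
  [ 0, -4,  1]
  [ 0,  0, -4]
(up to reordering of blocks).

Per-block formulas:
  For a 3×3 Jordan block J_3(-4): exp(t · J_3(-4)) = e^(-4t)·(I + t·N + (t^2/2)·N^2), where N is the 3×3 nilpotent shift.

After assembling e^{tJ} and conjugating by P, we get:

e^{tB} =
  [-2*t^2*exp(-4*t) + exp(-4*t), -t^2*exp(-4*t) + t*exp(-4*t), 2*t^2*exp(-4*t) + 2*t*exp(-4*t)]
  [2*t^2*exp(-4*t) - 2*t*exp(-4*t), t^2*exp(-4*t) - 2*t*exp(-4*t) + exp(-4*t), -2*t^2*exp(-4*t)]
  [-t^2*exp(-4*t) - t*exp(-4*t), -t^2*exp(-4*t)/2, t^2*exp(-4*t) + 2*t*exp(-4*t) + exp(-4*t)]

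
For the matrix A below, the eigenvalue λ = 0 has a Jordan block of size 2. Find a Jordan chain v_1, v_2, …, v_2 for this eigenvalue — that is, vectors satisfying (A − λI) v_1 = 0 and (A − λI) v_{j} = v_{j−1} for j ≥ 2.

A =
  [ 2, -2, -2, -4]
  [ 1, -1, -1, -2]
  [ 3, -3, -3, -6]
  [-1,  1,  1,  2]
A Jordan chain for λ = 0 of length 2:
v_1 = (2, 1, 3, -1)ᵀ
v_2 = (1, 0, 0, 0)ᵀ

Let N = A − (0)·I. We want v_2 with N^2 v_2 = 0 but N^1 v_2 ≠ 0; then v_{j-1} := N · v_j for j = 2, …, 2.

Pick v_2 = (1, 0, 0, 0)ᵀ.
Then v_1 = N · v_2 = (2, 1, 3, -1)ᵀ.

Sanity check: (A − (0)·I) v_1 = (0, 0, 0, 0)ᵀ = 0. ✓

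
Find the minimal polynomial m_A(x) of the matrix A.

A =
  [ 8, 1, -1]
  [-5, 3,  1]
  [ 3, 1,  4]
x^3 - 15*x^2 + 75*x - 125

The characteristic polynomial is χ_A(x) = (x - 5)^3, so the eigenvalues are known. The minimal polynomial is
  m_A(x) = Π_λ (x − λ)^{k_λ}
where k_λ is the size of the *largest* Jordan block for λ (equivalently, the smallest k with (A − λI)^k v = 0 for every generalised eigenvector v of λ).

  λ = 5: largest Jordan block has size 3, contributing (x − 5)^3

So m_A(x) = (x - 5)^3 = x^3 - 15*x^2 + 75*x - 125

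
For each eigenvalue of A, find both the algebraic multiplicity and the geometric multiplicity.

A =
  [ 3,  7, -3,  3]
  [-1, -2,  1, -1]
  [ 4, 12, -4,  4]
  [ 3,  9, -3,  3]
λ = 0: alg = 4, geom = 2

Step 1 — factor the characteristic polynomial to read off the algebraic multiplicities:
  χ_A(x) = x^4

Step 2 — compute geometric multiplicities via the rank-nullity identity g(λ) = n − rank(A − λI):
  rank(A − (0)·I) = 2, so dim ker(A − (0)·I) = n − 2 = 2

Summary:
  λ = 0: algebraic multiplicity = 4, geometric multiplicity = 2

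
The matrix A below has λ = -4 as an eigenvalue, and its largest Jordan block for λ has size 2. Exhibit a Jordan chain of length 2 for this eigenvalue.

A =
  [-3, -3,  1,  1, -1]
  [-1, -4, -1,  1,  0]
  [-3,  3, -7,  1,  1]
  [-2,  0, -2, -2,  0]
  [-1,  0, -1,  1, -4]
A Jordan chain for λ = -4 of length 2:
v_1 = (1, -1, -3, -2, -1)ᵀ
v_2 = (1, 0, 0, 0, 0)ᵀ

Let N = A − (-4)·I. We want v_2 with N^2 v_2 = 0 but N^1 v_2 ≠ 0; then v_{j-1} := N · v_j for j = 2, …, 2.

Pick v_2 = (1, 0, 0, 0, 0)ᵀ.
Then v_1 = N · v_2 = (1, -1, -3, -2, -1)ᵀ.

Sanity check: (A − (-4)·I) v_1 = (0, 0, 0, 0, 0)ᵀ = 0. ✓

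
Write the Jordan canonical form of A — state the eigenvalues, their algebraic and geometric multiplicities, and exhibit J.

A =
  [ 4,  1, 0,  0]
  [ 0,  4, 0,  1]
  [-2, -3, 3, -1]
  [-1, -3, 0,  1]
J_3(3) ⊕ J_1(3)

The characteristic polynomial is
  det(x·I − A) = x^4 - 12*x^3 + 54*x^2 - 108*x + 81 = (x - 3)^4

Eigenvalues and multiplicities (the geometric multiplicity of λ is n − rank(A − λI), which equals the number of Jordan blocks for λ):
  λ = 3: algebraic multiplicity = 4, geometric multiplicity = 2

Determining the block sizes for each eigenvalue:
  λ = 3: with am = 4 and gm = 2, the partition is not yet determined (e.g. several partitions of 4 into 2 parts exist). Let N = A − (3)·I. Computing rank(N^1) = 2, rank(N^2) = 1, rank(N^3) = 0; the number of blocks of size ≥ j is rank(N^{j−1}) − rank(N^j), giving [2, 1, 1]. So we have 1 block(s) of size 3, 1 block(s) of size 1 → block sizes [3, 1]

Assembling the blocks gives a Jordan form
J =
  [3, 1, 0, 0]
  [0, 3, 1, 0]
  [0, 0, 3, 0]
  [0, 0, 0, 3]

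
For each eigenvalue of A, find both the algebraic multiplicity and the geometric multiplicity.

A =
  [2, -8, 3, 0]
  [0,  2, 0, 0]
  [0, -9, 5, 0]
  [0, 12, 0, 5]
λ = 2: alg = 2, geom = 1; λ = 5: alg = 2, geom = 2

Step 1 — factor the characteristic polynomial to read off the algebraic multiplicities:
  χ_A(x) = (x - 5)^2*(x - 2)^2

Step 2 — compute geometric multiplicities via the rank-nullity identity g(λ) = n − rank(A − λI):
  rank(A − (2)·I) = 3, so dim ker(A − (2)·I) = n − 3 = 1
  rank(A − (5)·I) = 2, so dim ker(A − (5)·I) = n − 2 = 2

Summary:
  λ = 2: algebraic multiplicity = 2, geometric multiplicity = 1
  λ = 5: algebraic multiplicity = 2, geometric multiplicity = 2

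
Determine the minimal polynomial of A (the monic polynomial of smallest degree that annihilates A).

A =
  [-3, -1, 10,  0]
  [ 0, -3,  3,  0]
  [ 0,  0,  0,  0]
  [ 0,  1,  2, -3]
x^3 + 6*x^2 + 9*x

The characteristic polynomial is χ_A(x) = x*(x + 3)^3, so the eigenvalues are known. The minimal polynomial is
  m_A(x) = Π_λ (x − λ)^{k_λ}
where k_λ is the size of the *largest* Jordan block for λ (equivalently, the smallest k with (A − λI)^k v = 0 for every generalised eigenvector v of λ).

  λ = -3: largest Jordan block has size 2, contributing (x + 3)^2
  λ = 0: largest Jordan block has size 1, contributing (x − 0)

So m_A(x) = x*(x + 3)^2 = x^3 + 6*x^2 + 9*x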